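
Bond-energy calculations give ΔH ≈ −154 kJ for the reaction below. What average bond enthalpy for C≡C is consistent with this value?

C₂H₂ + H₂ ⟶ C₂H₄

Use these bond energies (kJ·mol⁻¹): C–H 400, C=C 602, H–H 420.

Let D be the C≡C bond energy.
Σ(broken) = 1×D + 2×400 + 1×420 = 1220 + D
Σ(formed) = 4×400 + 1×602 = 2202
ΔH = Σ(broken) − Σ(formed) = (1220 + D) − (2202) = −982 + D
Setting this equal to −154 kJ gives D = 828 kJ/mol.

D(C≡C) ≈ 828 kJ/mol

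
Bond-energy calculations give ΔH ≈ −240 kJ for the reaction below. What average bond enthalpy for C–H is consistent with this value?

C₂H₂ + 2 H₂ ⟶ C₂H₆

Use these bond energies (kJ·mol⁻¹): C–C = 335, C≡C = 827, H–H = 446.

D(C–H) ≈ 406 kJ/mol

Let D be the C–H bond energy.
Σ(broken) = 1×827 + 2×D + 2×446 = 1719 + 2D
Σ(formed) = 1×335 + 6×D = 335 + 6D
ΔH = Σ(broken) − Σ(formed) = (1719 + 2D) − (335 + 6D) = +1384 − 4D
Setting this equal to −240 kJ gives 4D = 1624, so D = 406 kJ/mol.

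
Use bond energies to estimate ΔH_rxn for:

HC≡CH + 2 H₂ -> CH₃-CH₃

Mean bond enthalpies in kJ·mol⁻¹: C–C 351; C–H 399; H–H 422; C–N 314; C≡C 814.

ΔH ≈ −289 kJ

Bonds broken (reactants):
  C≡C: 1 × 814 = 814
  C–H: 2 × 399 = 798
  H–H: 2 × 422 = 844
  Σ(broken) = 2456 kJ
Bonds formed (products):
  C–C: 1 × 351 = 351
  C–H: 6 × 399 = 2394
  Σ(formed) = 2745 kJ
ΔH = Σ(broken) − Σ(formed) = 2456 − 2745 = −289 kJ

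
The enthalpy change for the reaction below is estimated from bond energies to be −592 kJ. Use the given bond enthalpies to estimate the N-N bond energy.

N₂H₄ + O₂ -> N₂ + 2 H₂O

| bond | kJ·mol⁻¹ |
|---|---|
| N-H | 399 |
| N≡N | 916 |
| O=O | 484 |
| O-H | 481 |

D(N-N) ≈ 168 kJ/mol

Let D be the N-N bond energy.
Σ(broken) = 4×399 + 1×D + 1×484 = 2080 + D
Σ(formed) = 1×916 + 4×481 = 2840
ΔH = Σ(broken) − Σ(formed) = (2080 + D) − (2840) = −760 + D
Setting this equal to −592 kJ gives D = 168 kJ/mol.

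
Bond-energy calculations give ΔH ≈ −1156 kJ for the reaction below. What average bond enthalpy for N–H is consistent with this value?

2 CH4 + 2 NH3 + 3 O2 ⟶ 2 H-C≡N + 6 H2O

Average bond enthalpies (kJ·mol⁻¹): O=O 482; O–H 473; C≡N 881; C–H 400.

Let D be the N–H bond energy.
Σ(broken) = 8×400 + 6×D + 3×482 = 4646 + 6D
Σ(formed) = 2×881 + 2×400 + 12×473 = 8238
ΔH = Σ(broken) − Σ(formed) = (4646 + 6D) − (8238) = −3592 + 6D
Setting this equal to −1156 kJ gives 6D = 2436, so D = 406 kJ/mol.

D(N–H) ≈ 406 kJ/mol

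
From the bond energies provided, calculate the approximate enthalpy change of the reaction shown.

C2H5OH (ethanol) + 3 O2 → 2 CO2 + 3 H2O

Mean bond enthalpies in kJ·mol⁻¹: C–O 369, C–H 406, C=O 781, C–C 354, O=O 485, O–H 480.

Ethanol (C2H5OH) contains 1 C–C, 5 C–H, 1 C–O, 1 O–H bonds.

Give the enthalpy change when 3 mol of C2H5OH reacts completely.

Bonds broken (reactants):
  C–C: 1 × 354 = 354
  C–H: 5 × 406 = 2030
  C–O: 1 × 369 = 369
  O–H: 1 × 480 = 480
  O=O: 3 × 485 = 1455
  Σ(broken) = 4688 kJ
Bonds formed (products):
  C=O: 4 × 781 = 3124
  O–H: 6 × 480 = 2880
  Σ(formed) = 6004 kJ
ΔH = Σ(broken) − Σ(formed) = 4688 − 6004 = −1316 kJ
For 3× the reaction as written: 3 × (−1316) = −3948 kJ

ΔH = −3948 kJ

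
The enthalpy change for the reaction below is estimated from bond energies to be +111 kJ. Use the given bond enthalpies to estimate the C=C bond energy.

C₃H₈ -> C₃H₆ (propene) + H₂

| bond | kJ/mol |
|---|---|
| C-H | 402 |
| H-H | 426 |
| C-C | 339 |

Let D be the C=C bond energy.
Σ(broken) = 2×339 + 8×402 = 3894
Σ(formed) = 1×339 + 6×402 + 1×D + 1×426 = 3177 + D
ΔH = Σ(broken) − Σ(formed) = (3894) − (3177 + D) = +717 − D
Setting this equal to +111 kJ gives D = 606 kJ/mol.

D(C=C) ≈ 606 kJ/mol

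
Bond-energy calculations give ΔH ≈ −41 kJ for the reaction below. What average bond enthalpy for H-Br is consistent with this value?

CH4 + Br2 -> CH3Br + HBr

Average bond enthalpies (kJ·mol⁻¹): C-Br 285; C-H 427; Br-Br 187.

Let D be the H-Br bond energy.
Σ(broken) = 1×187 + 4×427 = 1895
Σ(formed) = 1×285 + 3×427 + 1×D = 1566 + D
ΔH = Σ(broken) − Σ(formed) = (1895) − (1566 + D) = +329 − D
Setting this equal to −41 kJ gives D = 370 kJ/mol.

D(H-Br) ≈ 370 kJ/mol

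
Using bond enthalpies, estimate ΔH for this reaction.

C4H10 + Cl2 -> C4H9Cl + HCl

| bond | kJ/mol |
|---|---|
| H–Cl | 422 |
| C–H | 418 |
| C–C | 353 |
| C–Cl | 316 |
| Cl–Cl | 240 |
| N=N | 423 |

Bonds broken (reactants):
  C–C: 3 × 353 = 1059
  C–H: 10 × 418 = 4180
  Cl–Cl: 1 × 240 = 240
  Σ(broken) = 5479 kJ
Bonds formed (products):
  C–C: 3 × 353 = 1059
  C–Cl: 1 × 316 = 316
  C–H: 9 × 418 = 3762
  H–Cl: 1 × 422 = 422
  Σ(formed) = 5559 kJ
ΔH = Σ(broken) − Σ(formed) = 5479 − 5559 = −80 kJ

ΔH ≈ −80 kJ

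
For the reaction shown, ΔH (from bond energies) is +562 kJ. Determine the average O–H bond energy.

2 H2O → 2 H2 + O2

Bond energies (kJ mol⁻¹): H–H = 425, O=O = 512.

Let D be the O–H bond energy.
Σ(broken) = 4×D = 4D
Σ(formed) = 2×425 + 1×512 = 1362
ΔH = Σ(broken) − Σ(formed) = (4D) − (1362) = −1362 + 4D
Setting this equal to +562 kJ gives 4D = 1924, so D = 481 kJ/mol.

D(O–H) ≈ 481 kJ/mol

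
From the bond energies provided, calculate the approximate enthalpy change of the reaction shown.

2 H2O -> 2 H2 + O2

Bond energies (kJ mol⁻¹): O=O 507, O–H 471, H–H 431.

Bonds broken (reactants):
  O–H: 4 × 471 = 1884
  Σ(broken) = 1884 kJ
Bonds formed (products):
  H–H: 2 × 431 = 862
  O=O: 1 × 507 = 507
  Σ(formed) = 1369 kJ
ΔH = Σ(broken) − Σ(formed) = 1884 − 1369 = +515 kJ

ΔH ≈ +515 kJ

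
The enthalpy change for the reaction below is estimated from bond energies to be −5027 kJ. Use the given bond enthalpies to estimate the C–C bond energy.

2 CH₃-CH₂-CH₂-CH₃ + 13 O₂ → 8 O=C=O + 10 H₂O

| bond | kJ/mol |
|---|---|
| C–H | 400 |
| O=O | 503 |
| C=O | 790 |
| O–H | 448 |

Let D be the C–C bond energy.
Σ(broken) = 6×D + 20×400 + 13×503 = 14539 + 6D
Σ(formed) = 16×790 + 20×448 = 21600
ΔH = Σ(broken) − Σ(formed) = (14539 + 6D) − (21600) = −7061 + 6D
Setting this equal to −5027 kJ gives 6D = 2034, so D = 339 kJ/mol.

D(C–C) ≈ 339 kJ/mol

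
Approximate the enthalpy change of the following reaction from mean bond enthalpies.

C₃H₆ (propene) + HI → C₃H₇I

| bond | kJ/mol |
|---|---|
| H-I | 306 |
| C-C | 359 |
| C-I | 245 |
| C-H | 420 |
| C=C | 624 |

Bonds broken (reactants):
  C-C: 1 × 359 = 359
  C-H: 6 × 420 = 2520
  C=C: 1 × 624 = 624
  H-I: 1 × 306 = 306
  Σ(broken) = 3809 kJ
Bonds formed (products):
  C-C: 2 × 359 = 718
  C-H: 7 × 420 = 2940
  C-I: 1 × 245 = 245
  Σ(formed) = 3903 kJ
ΔH = Σ(broken) − Σ(formed) = 3809 − 3903 = −94 kJ

ΔH ≈ −94 kJ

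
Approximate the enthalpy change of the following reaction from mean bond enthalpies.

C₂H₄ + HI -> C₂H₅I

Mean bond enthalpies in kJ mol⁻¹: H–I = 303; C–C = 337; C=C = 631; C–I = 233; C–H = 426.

Bonds broken (reactants):
  C–H: 4 × 426 = 1704
  C=C: 1 × 631 = 631
  H–I: 1 × 303 = 303
  Σ(broken) = 2638 kJ
Bonds formed (products):
  C–C: 1 × 337 = 337
  C–H: 5 × 426 = 2130
  C–I: 1 × 233 = 233
  Σ(formed) = 2700 kJ
ΔH = Σ(broken) − Σ(formed) = 2638 − 2700 = −62 kJ

ΔH ≈ −62 kJ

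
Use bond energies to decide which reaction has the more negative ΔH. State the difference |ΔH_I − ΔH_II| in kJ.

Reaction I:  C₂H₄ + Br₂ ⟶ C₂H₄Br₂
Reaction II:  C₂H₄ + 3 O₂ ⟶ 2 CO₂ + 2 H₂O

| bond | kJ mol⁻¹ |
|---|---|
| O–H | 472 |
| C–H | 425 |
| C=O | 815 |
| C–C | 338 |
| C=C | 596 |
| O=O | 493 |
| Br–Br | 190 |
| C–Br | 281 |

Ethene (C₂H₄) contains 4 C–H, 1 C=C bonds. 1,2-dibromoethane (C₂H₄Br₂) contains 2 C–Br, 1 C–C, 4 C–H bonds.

Reaction I:
  Bonds broken (reactants):
    Br–Br: 1 × 190 = 190
    C–H: 4 × 425 = 1700
    C=C: 1 × 596 = 596
    Σ(broken) = 2486 kJ
  Bonds formed (products):
    C–Br: 2 × 281 = 562
    C–C: 1 × 338 = 338
    C–H: 4 × 425 = 1700
    Σ(formed) = 2600 kJ
  ΔH_I = 2486 − 2600 = −114 kJ
Reaction II:
  Bonds broken (reactants):
    C–H: 4 × 425 = 1700
    C=C: 1 × 596 = 596
    O=O: 3 × 493 = 1479
    Σ(broken) = 3775 kJ
  Bonds formed (products):
    C=O: 4 × 815 = 3260
    O–H: 4 × 472 = 1888
    Σ(formed) = 5148 kJ
  ΔH_II = 3775 − 5148 = −1373 kJ
ΔH_I − ΔH_II = +1259 kJ, so reaction II has the more negative ΔH; |ΔH_I − ΔH_II| = 1259 kJ.

Reaction II, by 1259 kJ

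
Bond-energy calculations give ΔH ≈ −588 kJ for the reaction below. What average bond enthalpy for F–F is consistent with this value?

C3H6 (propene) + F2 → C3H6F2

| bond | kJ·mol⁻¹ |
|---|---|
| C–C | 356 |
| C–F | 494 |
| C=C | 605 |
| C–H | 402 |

D(F–F) ≈ 151 kJ/mol

Let D be the F–F bond energy.
Σ(broken) = 1×356 + 6×402 + 1×605 + 1×D = 3373 + D
Σ(formed) = 2×356 + 2×494 + 6×402 = 4112
ΔH = Σ(broken) − Σ(formed) = (3373 + D) − (4112) = −739 + D
Setting this equal to −588 kJ gives D = 151 kJ/mol.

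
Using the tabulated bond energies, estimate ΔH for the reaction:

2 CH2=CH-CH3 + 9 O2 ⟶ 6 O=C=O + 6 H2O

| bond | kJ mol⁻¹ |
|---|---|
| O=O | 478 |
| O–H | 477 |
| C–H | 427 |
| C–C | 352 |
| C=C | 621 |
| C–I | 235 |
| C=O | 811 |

Bonds broken (reactants):
  C–C: 2 × 352 = 704
  C–H: 12 × 427 = 5124
  C=C: 2 × 621 = 1242
  O=O: 9 × 478 = 4302
  Σ(broken) = 11372 kJ
Bonds formed (products):
  C=O: 12 × 811 = 9732
  O–H: 12 × 477 = 5724
  Σ(formed) = 15456 kJ
ΔH = Σ(broken) − Σ(formed) = 11372 − 15456 = −4084 kJ

ΔH ≈ −4084 kJ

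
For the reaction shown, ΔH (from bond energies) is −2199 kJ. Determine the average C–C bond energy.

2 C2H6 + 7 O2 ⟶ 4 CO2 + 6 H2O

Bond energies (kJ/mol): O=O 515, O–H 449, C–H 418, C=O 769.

Let D be the C–C bond energy.
Σ(broken) = 2×D + 12×418 + 7×515 = 8621 + 2D
Σ(formed) = 8×769 + 12×449 = 11540
ΔH = Σ(broken) − Σ(formed) = (8621 + 2D) − (11540) = −2919 + 2D
Setting this equal to −2199 kJ gives 2D = 720, so D = 360 kJ/mol.

D(C–C) ≈ 360 kJ/mol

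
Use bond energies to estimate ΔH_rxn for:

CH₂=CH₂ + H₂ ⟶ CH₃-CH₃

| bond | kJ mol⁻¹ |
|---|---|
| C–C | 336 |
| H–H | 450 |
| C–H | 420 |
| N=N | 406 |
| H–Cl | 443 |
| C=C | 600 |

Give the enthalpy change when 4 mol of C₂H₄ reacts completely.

Bonds broken (reactants):
  C–H: 4 × 420 = 1680
  C=C: 1 × 600 = 600
  H–H: 1 × 450 = 450
  Σ(broken) = 2730 kJ
Bonds formed (products):
  C–C: 1 × 336 = 336
  C–H: 6 × 420 = 2520
  Σ(formed) = 2856 kJ
ΔH = Σ(broken) − Σ(formed) = 2730 − 2856 = −126 kJ
For 4× the reaction as written: 4 × (−126) = −504 kJ

ΔH = −504 kJ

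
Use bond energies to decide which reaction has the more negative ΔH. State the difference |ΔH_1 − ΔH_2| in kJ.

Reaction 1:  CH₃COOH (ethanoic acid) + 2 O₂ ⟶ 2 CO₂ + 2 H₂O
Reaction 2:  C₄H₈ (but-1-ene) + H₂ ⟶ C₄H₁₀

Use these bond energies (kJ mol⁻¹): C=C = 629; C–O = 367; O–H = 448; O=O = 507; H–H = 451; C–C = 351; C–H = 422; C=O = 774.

Reaction 1, by 553 kJ

Reaction 1:
  Bonds broken (reactants):
    C–C: 1 × 351 = 351
    C–H: 3 × 422 = 1266
    C–O: 1 × 367 = 367
    C=O: 1 × 774 = 774
    O–H: 1 × 448 = 448
    O=O: 2 × 507 = 1014
    Σ(broken) = 4220 kJ
  Bonds formed (products):
    C=O: 4 × 774 = 3096
    O–H: 4 × 448 = 1792
    Σ(formed) = 4888 kJ
  ΔH_1 = 4220 − 4888 = −668 kJ
Reaction 2:
  Bonds broken (reactants):
    C–C: 2 × 351 = 702
    C–H: 8 × 422 = 3376
    C=C: 1 × 629 = 629
    H–H: 1 × 451 = 451
    Σ(broken) = 5158 kJ
  Bonds formed (products):
    C–C: 3 × 351 = 1053
    C–H: 10 × 422 = 4220
    Σ(formed) = 5273 kJ
  ΔH_2 = 5158 − 5273 = −115 kJ
ΔH_1 − ΔH_2 = −553 kJ, so reaction 1 has the more negative ΔH; |ΔH_1 − ΔH_2| = 553 kJ.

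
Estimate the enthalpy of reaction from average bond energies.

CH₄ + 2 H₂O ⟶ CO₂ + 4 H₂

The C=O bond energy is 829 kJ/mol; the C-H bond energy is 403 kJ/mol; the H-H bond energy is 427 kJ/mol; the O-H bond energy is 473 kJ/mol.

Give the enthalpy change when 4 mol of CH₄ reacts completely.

Bonds broken (reactants):
  C-H: 4 × 403 = 1612
  O-H: 4 × 473 = 1892
  Σ(broken) = 3504 kJ
Bonds formed (products):
  C=O: 2 × 829 = 1658
  H-H: 4 × 427 = 1708
  Σ(formed) = 3366 kJ
ΔH = Σ(broken) − Σ(formed) = 3504 − 3366 = +138 kJ
For 4× the reaction as written: 4 × (+138) = +552 kJ

ΔH = +552 kJ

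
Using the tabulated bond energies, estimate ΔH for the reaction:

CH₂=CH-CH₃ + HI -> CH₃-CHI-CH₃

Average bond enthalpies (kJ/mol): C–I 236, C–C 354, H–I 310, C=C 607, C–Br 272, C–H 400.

ΔH ≈ −73 kJ

Bonds broken (reactants):
  C–C: 1 × 354 = 354
  C–H: 6 × 400 = 2400
  C=C: 1 × 607 = 607
  H–I: 1 × 310 = 310
  Σ(broken) = 3671 kJ
Bonds formed (products):
  C–C: 2 × 354 = 708
  C–H: 7 × 400 = 2800
  C–I: 1 × 236 = 236
  Σ(formed) = 3744 kJ
ΔH = Σ(broken) − Σ(formed) = 3671 − 3744 = −73 kJ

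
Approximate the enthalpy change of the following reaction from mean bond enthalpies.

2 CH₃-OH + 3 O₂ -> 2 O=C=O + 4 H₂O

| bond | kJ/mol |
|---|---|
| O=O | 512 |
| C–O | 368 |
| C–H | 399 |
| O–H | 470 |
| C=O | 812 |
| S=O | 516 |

Bonds broken (reactants):
  C–H: 6 × 399 = 2394
  C–O: 2 × 368 = 736
  O–H: 2 × 470 = 940
  O=O: 3 × 512 = 1536
  Σ(broken) = 5606 kJ
Bonds formed (products):
  C=O: 4 × 812 = 3248
  O–H: 8 × 470 = 3760
  Σ(formed) = 7008 kJ
ΔH = Σ(broken) − Σ(formed) = 5606 − 7008 = −1402 kJ

ΔH ≈ −1402 kJ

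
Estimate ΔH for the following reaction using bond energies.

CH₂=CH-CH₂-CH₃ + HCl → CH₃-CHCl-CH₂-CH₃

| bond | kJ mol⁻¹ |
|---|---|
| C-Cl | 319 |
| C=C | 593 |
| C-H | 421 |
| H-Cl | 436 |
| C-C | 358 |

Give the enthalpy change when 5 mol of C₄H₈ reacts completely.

ΔH = −345 kJ

Bonds broken (reactants):
  C-C: 2 × 358 = 716
  C-H: 8 × 421 = 3368
  C=C: 1 × 593 = 593
  H-Cl: 1 × 436 = 436
  Σ(broken) = 5113 kJ
Bonds formed (products):
  C-C: 3 × 358 = 1074
  C-Cl: 1 × 319 = 319
  C-H: 9 × 421 = 3789
  Σ(formed) = 5182 kJ
ΔH = Σ(broken) − Σ(formed) = 5113 − 5182 = −69 kJ
For 5× the reaction as written: 5 × (−69) = −345 kJ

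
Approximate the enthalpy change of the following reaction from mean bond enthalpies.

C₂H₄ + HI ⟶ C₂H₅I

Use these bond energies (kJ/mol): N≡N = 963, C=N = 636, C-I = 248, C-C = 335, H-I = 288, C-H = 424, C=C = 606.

ΔH ≈ −113 kJ

Bonds broken (reactants):
  C-H: 4 × 424 = 1696
  C=C: 1 × 606 = 606
  H-I: 1 × 288 = 288
  Σ(broken) = 2590 kJ
Bonds formed (products):
  C-C: 1 × 335 = 335
  C-H: 5 × 424 = 2120
  C-I: 1 × 248 = 248
  Σ(formed) = 2703 kJ
ΔH = Σ(broken) − Σ(formed) = 2590 − 2703 = −113 kJ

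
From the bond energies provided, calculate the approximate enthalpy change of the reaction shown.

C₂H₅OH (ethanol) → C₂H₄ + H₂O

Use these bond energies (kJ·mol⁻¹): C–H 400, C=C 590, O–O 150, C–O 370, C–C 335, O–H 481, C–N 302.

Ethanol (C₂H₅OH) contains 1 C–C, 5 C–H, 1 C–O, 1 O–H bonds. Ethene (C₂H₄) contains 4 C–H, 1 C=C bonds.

Bonds broken (reactants):
  C–C: 1 × 335 = 335
  C–H: 5 × 400 = 2000
  C–O: 1 × 370 = 370
  O–H: 1 × 481 = 481
  Σ(broken) = 3186 kJ
Bonds formed (products):
  C–H: 4 × 400 = 1600
  C=C: 1 × 590 = 590
  O–H: 2 × 481 = 962
  Σ(formed) = 3152 kJ
ΔH = Σ(broken) − Σ(formed) = 3186 − 3152 = +34 kJ

ΔH ≈ +34 kJ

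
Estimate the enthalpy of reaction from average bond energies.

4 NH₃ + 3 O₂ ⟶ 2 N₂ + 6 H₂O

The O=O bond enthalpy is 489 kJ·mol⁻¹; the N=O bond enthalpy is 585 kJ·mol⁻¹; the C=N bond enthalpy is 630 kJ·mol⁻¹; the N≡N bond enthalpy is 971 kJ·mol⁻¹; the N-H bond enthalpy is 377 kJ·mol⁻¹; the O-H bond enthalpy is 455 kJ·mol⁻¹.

ΔH ≈ −1411 kJ

Bonds broken (reactants):
  N-H: 12 × 377 = 4524
  O=O: 3 × 489 = 1467
  Σ(broken) = 5991 kJ
Bonds formed (products):
  N≡N: 2 × 971 = 1942
  O-H: 12 × 455 = 5460
  Σ(formed) = 7402 kJ
ΔH = Σ(broken) − Σ(formed) = 5991 − 7402 = −1411 kJ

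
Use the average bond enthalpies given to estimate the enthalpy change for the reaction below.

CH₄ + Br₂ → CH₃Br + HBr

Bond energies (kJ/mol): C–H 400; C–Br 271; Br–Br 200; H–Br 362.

ΔH ≈ −33 kJ

Bonds broken (reactants):
  Br–Br: 1 × 200 = 200
  C–H: 4 × 400 = 1600
  Σ(broken) = 1800 kJ
Bonds formed (products):
  C–Br: 1 × 271 = 271
  C–H: 3 × 400 = 1200
  H–Br: 1 × 362 = 362
  Σ(formed) = 1833 kJ
ΔH = Σ(broken) − Σ(formed) = 1800 − 1833 = −33 kJ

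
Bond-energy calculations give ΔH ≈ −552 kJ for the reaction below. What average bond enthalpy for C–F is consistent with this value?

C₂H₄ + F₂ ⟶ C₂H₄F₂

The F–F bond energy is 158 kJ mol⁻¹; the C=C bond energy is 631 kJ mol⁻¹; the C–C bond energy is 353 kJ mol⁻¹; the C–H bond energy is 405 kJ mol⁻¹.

Let D be the C–F bond energy.
Σ(broken) = 4×405 + 1×631 + 1×158 = 2409
Σ(formed) = 1×353 + 2×D + 4×405 = 1973 + 2D
ΔH = Σ(broken) − Σ(formed) = (2409) − (1973 + 2D) = +436 − 2D
Setting this equal to −552 kJ gives 2D = 988, so D = 494 kJ/mol.

D(C–F) ≈ 494 kJ/mol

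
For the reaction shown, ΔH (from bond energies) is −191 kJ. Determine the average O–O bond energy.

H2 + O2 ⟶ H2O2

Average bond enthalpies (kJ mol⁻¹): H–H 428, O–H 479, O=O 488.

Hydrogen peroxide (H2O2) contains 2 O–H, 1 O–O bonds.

D(O–O) ≈ 149 kJ/mol

Let D be the O–O bond energy.
Σ(broken) = 1×428 + 1×488 = 916
Σ(formed) = 2×479 + 1×D = 958 + D
ΔH = Σ(broken) − Σ(formed) = (916) − (958 + D) = −42 − D
Setting this equal to −191 kJ gives D = 149 kJ/mol.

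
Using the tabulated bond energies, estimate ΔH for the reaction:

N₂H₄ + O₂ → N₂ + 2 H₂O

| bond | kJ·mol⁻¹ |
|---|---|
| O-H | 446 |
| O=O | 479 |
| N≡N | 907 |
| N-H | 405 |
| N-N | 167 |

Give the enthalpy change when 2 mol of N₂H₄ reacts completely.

Bonds broken (reactants):
  N-H: 4 × 405 = 1620
  N-N: 1 × 167 = 167
  O=O: 1 × 479 = 479
  Σ(broken) = 2266 kJ
Bonds formed (products):
  N≡N: 1 × 907 = 907
  O-H: 4 × 446 = 1784
  Σ(formed) = 2691 kJ
ΔH = Σ(broken) − Σ(formed) = 2266 − 2691 = −425 kJ
For 2× the reaction as written: 2 × (−425) = −850 kJ

ΔH = −850 kJ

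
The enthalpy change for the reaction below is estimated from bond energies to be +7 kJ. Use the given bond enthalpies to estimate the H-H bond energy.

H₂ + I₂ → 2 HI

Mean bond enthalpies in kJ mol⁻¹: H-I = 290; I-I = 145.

Let D be the H-H bond energy.
Σ(broken) = 1×D + 1×145 = 145 + D
Σ(formed) = 2×290 = 580
ΔH = Σ(broken) − Σ(formed) = (145 + D) − (580) = −435 + D
Setting this equal to +7 kJ gives D = 442 kJ/mol.

D(H-H) ≈ 442 kJ/mol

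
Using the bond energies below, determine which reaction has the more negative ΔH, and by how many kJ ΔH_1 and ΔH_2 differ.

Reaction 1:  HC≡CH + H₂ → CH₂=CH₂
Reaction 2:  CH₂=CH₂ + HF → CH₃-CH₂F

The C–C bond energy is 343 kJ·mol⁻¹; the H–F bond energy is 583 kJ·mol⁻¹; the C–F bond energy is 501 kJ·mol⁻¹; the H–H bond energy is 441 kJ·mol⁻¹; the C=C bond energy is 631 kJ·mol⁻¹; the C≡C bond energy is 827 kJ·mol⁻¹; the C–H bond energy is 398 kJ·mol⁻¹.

Reaction 1, by 131 kJ

Reaction 1:
  Bonds broken (reactants):
    C≡C: 1 × 827 = 827
    C–H: 2 × 398 = 796
    H–H: 1 × 441 = 441
    Σ(broken) = 2064 kJ
  Bonds formed (products):
    C–H: 4 × 398 = 1592
    C=C: 1 × 631 = 631
    Σ(formed) = 2223 kJ
  ΔH_1 = 2064 − 2223 = −159 kJ
Reaction 2:
  Bonds broken (reactants):
    C–H: 4 × 398 = 1592
    C=C: 1 × 631 = 631
    H–F: 1 × 583 = 583
    Σ(broken) = 2806 kJ
  Bonds formed (products):
    C–C: 1 × 343 = 343
    C–F: 1 × 501 = 501
    C–H: 5 × 398 = 1990
    Σ(formed) = 2834 kJ
  ΔH_2 = 2806 − 2834 = −28 kJ
ΔH_1 − ΔH_2 = −131 kJ, so reaction 1 has the more negative ΔH; |ΔH_1 − ΔH_2| = 131 kJ.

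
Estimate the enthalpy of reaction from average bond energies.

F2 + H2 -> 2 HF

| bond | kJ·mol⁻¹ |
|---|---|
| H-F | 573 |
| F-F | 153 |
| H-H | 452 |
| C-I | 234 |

ΔH ≈ −541 kJ

Bonds broken (reactants):
  F-F: 1 × 153 = 153
  H-H: 1 × 452 = 452
  Σ(broken) = 605 kJ
Bonds formed (products):
  H-F: 2 × 573 = 1146
  Σ(formed) = 1146 kJ
ΔH = Σ(broken) − Σ(formed) = 605 − 1146 = −541 kJ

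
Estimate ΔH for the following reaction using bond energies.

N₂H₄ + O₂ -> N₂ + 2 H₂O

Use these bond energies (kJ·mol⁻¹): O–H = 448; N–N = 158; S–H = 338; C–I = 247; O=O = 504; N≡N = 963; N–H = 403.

Bonds broken (reactants):
  N–H: 4 × 403 = 1612
  N–N: 1 × 158 = 158
  O=O: 1 × 504 = 504
  Σ(broken) = 2274 kJ
Bonds formed (products):
  N≡N: 1 × 963 = 963
  O–H: 4 × 448 = 1792
  Σ(formed) = 2755 kJ
ΔH = Σ(broken) − Σ(formed) = 2274 − 2755 = −481 kJ

ΔH ≈ −481 kJ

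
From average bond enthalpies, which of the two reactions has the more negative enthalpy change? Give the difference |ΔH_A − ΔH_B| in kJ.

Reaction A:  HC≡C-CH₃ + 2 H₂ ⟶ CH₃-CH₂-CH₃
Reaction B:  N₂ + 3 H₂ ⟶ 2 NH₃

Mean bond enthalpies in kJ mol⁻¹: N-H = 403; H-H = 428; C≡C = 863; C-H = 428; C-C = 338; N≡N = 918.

Reaction A:
  Bonds broken (reactants):
    C≡C: 1 × 863 = 863
    C-C: 1 × 338 = 338
    C-H: 4 × 428 = 1712
    H-H: 2 × 428 = 856
    Σ(broken) = 3769 kJ
  Bonds formed (products):
    C-C: 2 × 338 = 676
    C-H: 8 × 428 = 3424
    Σ(formed) = 4100 kJ
  ΔH_A = 3769 − 4100 = −331 kJ
Reaction B:
  Bonds broken (reactants):
    H-H: 3 × 428 = 1284
    N≡N: 1 × 918 = 918
    Σ(broken) = 2202 kJ
  Bonds formed (products):
    N-H: 6 × 403 = 2418
    Σ(formed) = 2418 kJ
  ΔH_B = 2202 − 2418 = −216 kJ
ΔH_A − ΔH_B = −115 kJ, so reaction A has the more negative ΔH; |ΔH_A − ΔH_B| = 115 kJ.

Reaction A, by 115 kJ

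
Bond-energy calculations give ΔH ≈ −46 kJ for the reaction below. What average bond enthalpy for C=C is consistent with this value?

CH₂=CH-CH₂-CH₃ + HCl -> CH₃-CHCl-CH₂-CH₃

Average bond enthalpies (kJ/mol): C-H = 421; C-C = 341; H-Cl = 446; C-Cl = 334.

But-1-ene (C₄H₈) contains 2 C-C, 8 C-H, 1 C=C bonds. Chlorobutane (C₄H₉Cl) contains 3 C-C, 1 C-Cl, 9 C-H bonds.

D(C=C) ≈ 604 kJ/mol

Let D be the C=C bond energy.
Σ(broken) = 2×341 + 8×421 + 1×D + 1×446 = 4496 + D
Σ(formed) = 3×341 + 1×334 + 9×421 = 5146
ΔH = Σ(broken) − Σ(formed) = (4496 + D) − (5146) = −650 + D
Setting this equal to −46 kJ gives D = 604 kJ/mol.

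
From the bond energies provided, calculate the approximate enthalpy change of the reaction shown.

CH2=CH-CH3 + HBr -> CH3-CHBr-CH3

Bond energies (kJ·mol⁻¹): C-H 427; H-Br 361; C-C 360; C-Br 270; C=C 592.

ΔH ≈ −104 kJ

Bonds broken (reactants):
  C-C: 1 × 360 = 360
  C-H: 6 × 427 = 2562
  C=C: 1 × 592 = 592
  H-Br: 1 × 361 = 361
  Σ(broken) = 3875 kJ
Bonds formed (products):
  C-Br: 1 × 270 = 270
  C-C: 2 × 360 = 720
  C-H: 7 × 427 = 2989
  Σ(formed) = 3979 kJ
ΔH = Σ(broken) − Σ(formed) = 3875 − 3979 = −104 kJ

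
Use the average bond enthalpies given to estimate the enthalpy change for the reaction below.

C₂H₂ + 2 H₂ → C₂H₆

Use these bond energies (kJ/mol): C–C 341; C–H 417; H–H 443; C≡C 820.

ΔH ≈ −303 kJ

Bonds broken (reactants):
  C≡C: 1 × 820 = 820
  C–H: 2 × 417 = 834
  H–H: 2 × 443 = 886
  Σ(broken) = 2540 kJ
Bonds formed (products):
  C–C: 1 × 341 = 341
  C–H: 6 × 417 = 2502
  Σ(formed) = 2843 kJ
ΔH = Σ(broken) − Σ(formed) = 2540 − 2843 = −303 kJ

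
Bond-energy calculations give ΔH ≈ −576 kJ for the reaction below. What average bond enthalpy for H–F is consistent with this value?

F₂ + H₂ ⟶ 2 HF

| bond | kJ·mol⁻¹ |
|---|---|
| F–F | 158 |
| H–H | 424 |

D(H–F) ≈ 579 kJ/mol

Let D be the H–F bond energy.
Σ(broken) = 1×158 + 1×424 = 582
Σ(formed) = 2×D = 2D
ΔH = Σ(broken) − Σ(formed) = (582) − (2D) = +582 − 2D
Setting this equal to −576 kJ gives 2D = 1158, so D = 579 kJ/mol.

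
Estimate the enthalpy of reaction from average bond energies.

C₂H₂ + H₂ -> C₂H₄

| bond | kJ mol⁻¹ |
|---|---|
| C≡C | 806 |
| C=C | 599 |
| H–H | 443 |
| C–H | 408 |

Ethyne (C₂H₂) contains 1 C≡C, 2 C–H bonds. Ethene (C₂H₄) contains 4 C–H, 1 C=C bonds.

ΔH ≈ −166 kJ

Bonds broken (reactants):
  C≡C: 1 × 806 = 806
  C–H: 2 × 408 = 816
  H–H: 1 × 443 = 443
  Σ(broken) = 2065 kJ
Bonds formed (products):
  C–H: 4 × 408 = 1632
  C=C: 1 × 599 = 599
  Σ(formed) = 2231 kJ
ΔH = Σ(broken) − Σ(formed) = 2065 − 2231 = −166 kJ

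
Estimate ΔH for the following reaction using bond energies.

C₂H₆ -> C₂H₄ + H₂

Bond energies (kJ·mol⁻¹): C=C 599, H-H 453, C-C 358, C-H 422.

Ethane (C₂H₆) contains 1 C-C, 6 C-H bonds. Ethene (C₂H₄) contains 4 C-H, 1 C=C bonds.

ΔH ≈ +150 kJ

Bonds broken (reactants):
  C-C: 1 × 358 = 358
  C-H: 6 × 422 = 2532
  Σ(broken) = 2890 kJ
Bonds formed (products):
  C-H: 4 × 422 = 1688
  C=C: 1 × 599 = 599
  H-H: 1 × 453 = 453
  Σ(formed) = 2740 kJ
ΔH = Σ(broken) − Σ(formed) = 2890 − 2740 = +150 kJ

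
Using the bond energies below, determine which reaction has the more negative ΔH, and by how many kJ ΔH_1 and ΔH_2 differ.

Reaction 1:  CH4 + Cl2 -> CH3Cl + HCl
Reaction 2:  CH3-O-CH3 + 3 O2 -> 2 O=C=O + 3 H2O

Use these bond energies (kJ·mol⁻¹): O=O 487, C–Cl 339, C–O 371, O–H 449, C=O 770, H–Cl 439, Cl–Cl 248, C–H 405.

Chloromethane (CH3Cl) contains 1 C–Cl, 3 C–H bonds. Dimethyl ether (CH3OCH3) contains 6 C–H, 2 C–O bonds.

Reaction 2, by 1016 kJ

Reaction 1:
  Bonds broken (reactants):
    C–H: 4 × 405 = 1620
    Cl–Cl: 1 × 248 = 248
    Σ(broken) = 1868 kJ
  Bonds formed (products):
    C–Cl: 1 × 339 = 339
    C–H: 3 × 405 = 1215
    H–Cl: 1 × 439 = 439
    Σ(formed) = 1993 kJ
  ΔH_1 = 1868 − 1993 = −125 kJ
Reaction 2:
  Bonds broken (reactants):
    C–H: 6 × 405 = 2430
    C–O: 2 × 371 = 742
    O=O: 3 × 487 = 1461
    Σ(broken) = 4633 kJ
  Bonds formed (products):
    C=O: 4 × 770 = 3080
    O–H: 6 × 449 = 2694
    Σ(formed) = 5774 kJ
  ΔH_2 = 4633 − 5774 = −1141 kJ
ΔH_1 − ΔH_2 = +1016 kJ, so reaction 2 has the more negative ΔH; |ΔH_1 − ΔH_2| = 1016 kJ.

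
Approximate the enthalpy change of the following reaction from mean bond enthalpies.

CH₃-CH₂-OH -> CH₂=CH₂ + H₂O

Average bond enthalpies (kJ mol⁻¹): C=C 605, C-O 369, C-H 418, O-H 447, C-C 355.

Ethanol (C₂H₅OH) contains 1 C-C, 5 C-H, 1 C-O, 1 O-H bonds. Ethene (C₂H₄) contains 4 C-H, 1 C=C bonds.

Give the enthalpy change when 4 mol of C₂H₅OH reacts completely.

ΔH = +360 kJ

Bonds broken (reactants):
  C-C: 1 × 355 = 355
  C-H: 5 × 418 = 2090
  C-O: 1 × 369 = 369
  O-H: 1 × 447 = 447
  Σ(broken) = 3261 kJ
Bonds formed (products):
  C-H: 4 × 418 = 1672
  C=C: 1 × 605 = 605
  O-H: 2 × 447 = 894
  Σ(formed) = 3171 kJ
ΔH = Σ(broken) − Σ(formed) = 3261 − 3171 = +90 kJ
For 4× the reaction as written: 4 × (+90) = +360 kJ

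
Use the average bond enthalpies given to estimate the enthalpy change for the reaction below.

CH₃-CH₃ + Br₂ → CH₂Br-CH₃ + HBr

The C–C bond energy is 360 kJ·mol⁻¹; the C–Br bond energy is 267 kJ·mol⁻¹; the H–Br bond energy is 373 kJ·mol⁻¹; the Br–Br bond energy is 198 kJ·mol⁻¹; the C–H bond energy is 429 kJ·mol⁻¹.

Bonds broken (reactants):
  Br–Br: 1 × 198 = 198
  C–C: 1 × 360 = 360
  C–H: 6 × 429 = 2574
  Σ(broken) = 3132 kJ
Bonds formed (products):
  C–Br: 1 × 267 = 267
  C–C: 1 × 360 = 360
  C–H: 5 × 429 = 2145
  H–Br: 1 × 373 = 373
  Σ(formed) = 3145 kJ
ΔH = Σ(broken) − Σ(formed) = 3132 − 3145 = −13 kJ

ΔH ≈ −13 kJ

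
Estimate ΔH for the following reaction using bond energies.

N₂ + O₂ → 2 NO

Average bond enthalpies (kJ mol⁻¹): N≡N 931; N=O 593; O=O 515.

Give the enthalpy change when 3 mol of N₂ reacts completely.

ΔH = +780 kJ

Bonds broken (reactants):
  N≡N: 1 × 931 = 931
  O=O: 1 × 515 = 515
  Σ(broken) = 1446 kJ
Bonds formed (products):
  N=O: 2 × 593 = 1186
  Σ(formed) = 1186 kJ
ΔH = Σ(broken) − Σ(formed) = 1446 − 1186 = +260 kJ
For 3× the reaction as written: 3 × (+260) = +780 kJ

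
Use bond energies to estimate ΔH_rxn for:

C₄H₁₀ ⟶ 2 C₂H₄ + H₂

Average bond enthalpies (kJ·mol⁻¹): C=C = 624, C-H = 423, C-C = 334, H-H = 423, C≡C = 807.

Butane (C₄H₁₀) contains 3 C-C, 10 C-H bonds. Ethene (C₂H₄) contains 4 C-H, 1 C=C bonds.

ΔH ≈ +177 kJ

Bonds broken (reactants):
  C-C: 3 × 334 = 1002
  C-H: 10 × 423 = 4230
  Σ(broken) = 5232 kJ
Bonds formed (products):
  C-H: 8 × 423 = 3384
  C=C: 2 × 624 = 1248
  H-H: 1 × 423 = 423
  Σ(formed) = 5055 kJ
ΔH = Σ(broken) − Σ(formed) = 5232 − 5055 = +177 kJ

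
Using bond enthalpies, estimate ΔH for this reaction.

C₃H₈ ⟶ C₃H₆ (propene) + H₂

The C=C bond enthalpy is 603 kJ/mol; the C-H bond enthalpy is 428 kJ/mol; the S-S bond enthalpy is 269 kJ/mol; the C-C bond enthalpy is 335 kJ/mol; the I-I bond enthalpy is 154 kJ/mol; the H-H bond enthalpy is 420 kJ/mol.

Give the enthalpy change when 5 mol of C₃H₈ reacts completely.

Bonds broken (reactants):
  C-C: 2 × 335 = 670
  C-H: 8 × 428 = 3424
  Σ(broken) = 4094 kJ
Bonds formed (products):
  C-C: 1 × 335 = 335
  C-H: 6 × 428 = 2568
  C=C: 1 × 603 = 603
  H-H: 1 × 420 = 420
  Σ(formed) = 3926 kJ
ΔH = Σ(broken) − Σ(formed) = 4094 − 3926 = +168 kJ
For 5× the reaction as written: 5 × (+168) = +840 kJ

ΔH = +840 kJ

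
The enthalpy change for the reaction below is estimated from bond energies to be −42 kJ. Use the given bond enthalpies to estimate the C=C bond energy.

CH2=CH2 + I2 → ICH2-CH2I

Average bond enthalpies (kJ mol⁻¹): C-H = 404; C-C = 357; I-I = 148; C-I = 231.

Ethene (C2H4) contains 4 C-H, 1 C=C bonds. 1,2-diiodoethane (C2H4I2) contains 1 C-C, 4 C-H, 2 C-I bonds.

Let D be the C=C bond energy.
Σ(broken) = 4×404 + 1×D + 1×148 = 1764 + D
Σ(formed) = 1×357 + 4×404 + 2×231 = 2435
ΔH = Σ(broken) − Σ(formed) = (1764 + D) − (2435) = −671 + D
Setting this equal to −42 kJ gives D = 629 kJ/mol.

D(C=C) ≈ 629 kJ/mol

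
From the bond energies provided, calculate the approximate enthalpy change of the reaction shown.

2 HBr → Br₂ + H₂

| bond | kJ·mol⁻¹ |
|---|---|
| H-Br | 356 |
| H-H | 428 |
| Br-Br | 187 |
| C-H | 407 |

ΔH ≈ +97 kJ

Bonds broken (reactants):
  H-Br: 2 × 356 = 712
  Σ(broken) = 712 kJ
Bonds formed (products):
  Br-Br: 1 × 187 = 187
  H-H: 1 × 428 = 428
  Σ(formed) = 615 kJ
ΔH = Σ(broken) − Σ(formed) = 712 − 615 = +97 kJ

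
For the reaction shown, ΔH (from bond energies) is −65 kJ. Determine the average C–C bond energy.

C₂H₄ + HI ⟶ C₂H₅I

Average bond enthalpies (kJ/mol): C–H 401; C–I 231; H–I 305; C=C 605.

Let D be the C–C bond energy.
Σ(broken) = 4×401 + 1×605 + 1×305 = 2514
Σ(formed) = 1×D + 5×401 + 1×231 = 2236 + D
ΔH = Σ(broken) − Σ(formed) = (2514) − (2236 + D) = +278 − D
Setting this equal to −65 kJ gives D = 343 kJ/mol.

D(C–C) ≈ 343 kJ/mol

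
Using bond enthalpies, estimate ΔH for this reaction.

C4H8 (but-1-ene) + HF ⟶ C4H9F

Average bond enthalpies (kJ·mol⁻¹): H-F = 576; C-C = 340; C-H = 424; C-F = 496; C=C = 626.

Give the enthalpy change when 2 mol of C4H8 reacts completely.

Bonds broken (reactants):
  C-C: 2 × 340 = 680
  C-H: 8 × 424 = 3392
  C=C: 1 × 626 = 626
  H-F: 1 × 576 = 576
  Σ(broken) = 5274 kJ
Bonds formed (products):
  C-C: 3 × 340 = 1020
  C-F: 1 × 496 = 496
  C-H: 9 × 424 = 3816
  Σ(formed) = 5332 kJ
ΔH = Σ(broken) − Σ(formed) = 5274 − 5332 = −58 kJ
For 2× the reaction as written: 2 × (−58) = −116 kJ

ΔH = −116 kJ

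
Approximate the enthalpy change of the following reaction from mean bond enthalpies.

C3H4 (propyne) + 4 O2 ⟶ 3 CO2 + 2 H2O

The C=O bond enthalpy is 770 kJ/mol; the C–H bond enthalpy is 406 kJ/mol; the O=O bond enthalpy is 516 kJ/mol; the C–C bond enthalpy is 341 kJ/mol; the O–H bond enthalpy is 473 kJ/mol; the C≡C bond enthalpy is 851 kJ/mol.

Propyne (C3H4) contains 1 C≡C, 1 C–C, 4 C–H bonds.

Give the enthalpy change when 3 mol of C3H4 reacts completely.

ΔH = −4896 kJ

Bonds broken (reactants):
  C≡C: 1 × 851 = 851
  C–C: 1 × 341 = 341
  C–H: 4 × 406 = 1624
  O=O: 4 × 516 = 2064
  Σ(broken) = 4880 kJ
Bonds formed (products):
  C=O: 6 × 770 = 4620
  O–H: 4 × 473 = 1892
  Σ(formed) = 6512 kJ
ΔH = Σ(broken) − Σ(formed) = 4880 − 6512 = −1632 kJ
For 3× the reaction as written: 3 × (−1632) = −4896 kJ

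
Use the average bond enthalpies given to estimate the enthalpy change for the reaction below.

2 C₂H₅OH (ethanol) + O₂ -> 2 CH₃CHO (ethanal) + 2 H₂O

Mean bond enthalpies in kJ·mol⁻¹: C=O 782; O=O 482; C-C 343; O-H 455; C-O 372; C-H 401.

ΔH ≈ −446 kJ

Bonds broken (reactants):
  C-C: 2 × 343 = 686
  C-H: 10 × 401 = 4010
  C-O: 2 × 372 = 744
  O-H: 2 × 455 = 910
  O=O: 1 × 482 = 482
  Σ(broken) = 6832 kJ
Bonds formed (products):
  C-C: 2 × 343 = 686
  C-H: 8 × 401 = 3208
  C=O: 2 × 782 = 1564
  O-H: 4 × 455 = 1820
  Σ(formed) = 7278 kJ
ΔH = Σ(broken) − Σ(formed) = 6832 − 7278 = −446 kJ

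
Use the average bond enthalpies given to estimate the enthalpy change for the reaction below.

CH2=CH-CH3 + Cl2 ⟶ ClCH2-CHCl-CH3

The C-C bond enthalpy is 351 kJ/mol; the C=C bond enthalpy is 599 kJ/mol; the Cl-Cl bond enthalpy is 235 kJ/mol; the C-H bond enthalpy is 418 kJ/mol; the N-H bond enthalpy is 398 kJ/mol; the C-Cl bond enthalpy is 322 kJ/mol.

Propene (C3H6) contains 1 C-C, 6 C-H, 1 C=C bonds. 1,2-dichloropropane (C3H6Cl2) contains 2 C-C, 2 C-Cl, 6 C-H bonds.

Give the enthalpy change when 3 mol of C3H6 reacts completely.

Bonds broken (reactants):
  C-C: 1 × 351 = 351
  C-H: 6 × 418 = 2508
  C=C: 1 × 599 = 599
  Cl-Cl: 1 × 235 = 235
  Σ(broken) = 3693 kJ
Bonds formed (products):
  C-C: 2 × 351 = 702
  C-Cl: 2 × 322 = 644
  C-H: 6 × 418 = 2508
  Σ(formed) = 3854 kJ
ΔH = Σ(broken) − Σ(formed) = 3693 − 3854 = −161 kJ
For 3× the reaction as written: 3 × (−161) = −483 kJ

ΔH = −483 kJ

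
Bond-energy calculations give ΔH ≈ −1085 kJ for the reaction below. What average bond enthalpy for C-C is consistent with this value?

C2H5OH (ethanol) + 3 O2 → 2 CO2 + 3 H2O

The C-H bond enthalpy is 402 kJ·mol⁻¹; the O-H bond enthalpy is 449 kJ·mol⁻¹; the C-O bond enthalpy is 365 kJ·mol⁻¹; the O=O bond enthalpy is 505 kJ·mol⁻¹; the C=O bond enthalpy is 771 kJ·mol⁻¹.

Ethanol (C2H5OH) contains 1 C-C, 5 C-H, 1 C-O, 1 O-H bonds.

D(C-C) ≈ 354 kJ/mol

Let D be the C-C bond energy.
Σ(broken) = 1×D + 5×402 + 1×365 + 1×449 + 3×505 = 4339 + D
Σ(formed) = 4×771 + 6×449 = 5778
ΔH = Σ(broken) − Σ(formed) = (4339 + D) − (5778) = −1439 + D
Setting this equal to −1085 kJ gives D = 354 kJ/mol.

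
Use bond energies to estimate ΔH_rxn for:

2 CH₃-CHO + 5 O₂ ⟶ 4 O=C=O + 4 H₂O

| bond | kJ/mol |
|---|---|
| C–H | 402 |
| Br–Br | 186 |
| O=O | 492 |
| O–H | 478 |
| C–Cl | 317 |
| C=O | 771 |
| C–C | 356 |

Bonds broken (reactants):
  C–C: 2 × 356 = 712
  C–H: 8 × 402 = 3216
  C=O: 2 × 771 = 1542
  O=O: 5 × 492 = 2460
  Σ(broken) = 7930 kJ
Bonds formed (products):
  C=O: 8 × 771 = 6168
  O–H: 8 × 478 = 3824
  Σ(formed) = 9992 kJ
ΔH = Σ(broken) − Σ(formed) = 7930 − 9992 = −2062 kJ

ΔH ≈ −2062 kJ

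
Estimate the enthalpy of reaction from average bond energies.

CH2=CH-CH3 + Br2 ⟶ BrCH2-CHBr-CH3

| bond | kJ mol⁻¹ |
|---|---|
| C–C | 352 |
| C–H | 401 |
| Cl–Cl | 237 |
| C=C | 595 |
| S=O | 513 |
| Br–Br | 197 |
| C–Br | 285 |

ΔH ≈ −130 kJ

Bonds broken (reactants):
  Br–Br: 1 × 197 = 197
  C–C: 1 × 352 = 352
  C–H: 6 × 401 = 2406
  C=C: 1 × 595 = 595
  Σ(broken) = 3550 kJ
Bonds formed (products):
  C–Br: 2 × 285 = 570
  C–C: 2 × 352 = 704
  C–H: 6 × 401 = 2406
  Σ(formed) = 3680 kJ
ΔH = Σ(broken) − Σ(formed) = 3550 − 3680 = −130 kJ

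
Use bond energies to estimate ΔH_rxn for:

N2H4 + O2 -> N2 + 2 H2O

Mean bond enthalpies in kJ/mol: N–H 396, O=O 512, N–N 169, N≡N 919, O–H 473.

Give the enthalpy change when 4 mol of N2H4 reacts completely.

ΔH = −2184 kJ

Bonds broken (reactants):
  N–H: 4 × 396 = 1584
  N–N: 1 × 169 = 169
  O=O: 1 × 512 = 512
  Σ(broken) = 2265 kJ
Bonds formed (products):
  N≡N: 1 × 919 = 919
  O–H: 4 × 473 = 1892
  Σ(formed) = 2811 kJ
ΔH = Σ(broken) − Σ(formed) = 2265 − 2811 = −546 kJ
For 4× the reaction as written: 4 × (−546) = −2184 kJ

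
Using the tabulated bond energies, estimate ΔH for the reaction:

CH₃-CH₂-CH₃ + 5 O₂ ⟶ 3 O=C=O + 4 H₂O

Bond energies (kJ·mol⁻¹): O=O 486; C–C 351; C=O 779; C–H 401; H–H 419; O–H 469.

ΔH ≈ −2086 kJ

Bonds broken (reactants):
  C–C: 2 × 351 = 702
  C–H: 8 × 401 = 3208
  O=O: 5 × 486 = 2430
  Σ(broken) = 6340 kJ
Bonds formed (products):
  C=O: 6 × 779 = 4674
  O–H: 8 × 469 = 3752
  Σ(formed) = 8426 kJ
ΔH = Σ(broken) − Σ(formed) = 6340 − 8426 = −2086 kJ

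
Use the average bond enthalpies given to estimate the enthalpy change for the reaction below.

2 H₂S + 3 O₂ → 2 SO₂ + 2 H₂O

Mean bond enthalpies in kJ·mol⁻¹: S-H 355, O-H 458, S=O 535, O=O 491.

ΔH ≈ −1079 kJ

Bonds broken (reactants):
  O=O: 3 × 491 = 1473
  S-H: 4 × 355 = 1420
  Σ(broken) = 2893 kJ
Bonds formed (products):
  O-H: 4 × 458 = 1832
  S=O: 4 × 535 = 2140
  Σ(formed) = 3972 kJ
ΔH = Σ(broken) − Σ(formed) = 2893 − 3972 = −1079 kJ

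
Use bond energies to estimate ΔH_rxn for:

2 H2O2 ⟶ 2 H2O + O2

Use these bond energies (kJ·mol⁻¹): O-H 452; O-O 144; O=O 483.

Bonds broken (reactants):
  O-H: 4 × 452 = 1808
  O-O: 2 × 144 = 288
  Σ(broken) = 2096 kJ
Bonds formed (products):
  O-H: 4 × 452 = 1808
  O=O: 1 × 483 = 483
  Σ(formed) = 2291 kJ
ΔH = Σ(broken) − Σ(formed) = 2096 − 2291 = −195 kJ

ΔH ≈ −195 kJ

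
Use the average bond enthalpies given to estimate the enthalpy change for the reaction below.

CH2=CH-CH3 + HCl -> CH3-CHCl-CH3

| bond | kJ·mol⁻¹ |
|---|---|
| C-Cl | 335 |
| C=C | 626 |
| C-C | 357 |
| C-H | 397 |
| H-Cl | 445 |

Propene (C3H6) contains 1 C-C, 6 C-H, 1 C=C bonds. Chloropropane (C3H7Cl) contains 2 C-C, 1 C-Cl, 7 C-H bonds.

Bonds broken (reactants):
  C-C: 1 × 357 = 357
  C-H: 6 × 397 = 2382
  C=C: 1 × 626 = 626
  H-Cl: 1 × 445 = 445
  Σ(broken) = 3810 kJ
Bonds formed (products):
  C-C: 2 × 357 = 714
  C-Cl: 1 × 335 = 335
  C-H: 7 × 397 = 2779
  Σ(formed) = 3828 kJ
ΔH = Σ(broken) − Σ(formed) = 3810 − 3828 = −18 kJ

ΔH ≈ −18 kJ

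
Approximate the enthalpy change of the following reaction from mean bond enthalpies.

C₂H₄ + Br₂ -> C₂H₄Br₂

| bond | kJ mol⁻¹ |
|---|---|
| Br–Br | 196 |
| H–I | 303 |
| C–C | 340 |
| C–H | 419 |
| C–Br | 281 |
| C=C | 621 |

Bonds broken (reactants):
  Br–Br: 1 × 196 = 196
  C–H: 4 × 419 = 1676
  C=C: 1 × 621 = 621
  Σ(broken) = 2493 kJ
Bonds formed (products):
  C–Br: 2 × 281 = 562
  C–C: 1 × 340 = 340
  C–H: 4 × 419 = 1676
  Σ(formed) = 2578 kJ
ΔH = Σ(broken) − Σ(formed) = 2493 − 2578 = −85 kJ

ΔH ≈ −85 kJ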